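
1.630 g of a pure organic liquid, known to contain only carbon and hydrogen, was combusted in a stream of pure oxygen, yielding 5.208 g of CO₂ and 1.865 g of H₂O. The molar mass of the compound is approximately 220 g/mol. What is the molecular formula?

mol C = 5.208 g CO₂ ÷ 44.009 g/mol = 0.11834 mol
mol H = 2 × 1.865 g H₂O ÷ 18.015 g/mol = 0.20705 mol
Divide by the smallest (0.11834 mol): C 1.000, H 1.750
Multiplying each by 4 gives whole numbers: C 4.00, H 7.00
Empirical formula: C4H7
Empirical-formula mass = 55.10 g/mol; 220 ÷ 55.10 ≈ 4, so the molecular formula is C16H28.

C16H28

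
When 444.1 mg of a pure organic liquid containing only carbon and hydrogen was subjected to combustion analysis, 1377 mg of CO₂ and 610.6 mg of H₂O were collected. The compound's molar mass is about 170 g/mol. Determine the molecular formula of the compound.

mol C = 1.377 g CO₂ ÷ 44.009 g/mol = 0.031289 mol
mol H = 2 × 0.6106 g H₂O ÷ 18.015 g/mol = 0.067788 mol
Divide by the smallest (0.031289 mol): C 1.000, H 2.167
Multiplying each by 6 gives whole numbers: C 6.00, H 13.00
Empirical formula: C6H13
Empirical-formula mass = 85.17 g/mol; 170 ÷ 85.17 ≈ 2, so the molecular formula is C12H26.

C12H26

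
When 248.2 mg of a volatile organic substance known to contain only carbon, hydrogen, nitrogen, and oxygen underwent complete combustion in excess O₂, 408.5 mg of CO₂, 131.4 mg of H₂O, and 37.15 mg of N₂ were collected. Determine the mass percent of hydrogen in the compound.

5.92%

mol C = 0.4085 g CO₂ ÷ 44.009 g/mol = 0.0092822 mol
mol H = 2 × 0.1314 g H₂O ÷ 18.015 g/mol = 0.014588 mol
mol N = 2 × 0.03715 g N₂ ÷ 28.014 g/mol = 0.0026522 mol
mass O = 0.2482 − (0.11149 + 0.014705 + 0.037150) = 0.084857 g → mol O = 0.084857 ÷ 15.999 = 0.0053039 mol
mass % H = 0.014705 g ÷ 0.2482 g × 100%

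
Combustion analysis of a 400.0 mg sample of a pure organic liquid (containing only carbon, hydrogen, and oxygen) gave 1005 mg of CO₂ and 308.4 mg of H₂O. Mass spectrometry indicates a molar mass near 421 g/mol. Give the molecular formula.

mol C = 1.005 g CO₂ ÷ 44.009 g/mol = 0.022836 mol
mol H = 2 × 0.3084 g H₂O ÷ 18.015 g/mol = 0.034238 mol
mass O = 0.4000 − (0.27429 + 0.034512) = 0.091202 g → mol O = 0.091202 ÷ 15.999 = 0.0057005 mol
Divide by the smallest (0.0057005 mol): C 4.006, H 6.006, O 1.000
Empirical formula: C4H6O
Empirical-formula mass = 70.09 g/mol; 421 ÷ 70.09 ≈ 6, so the molecular formula is C24H36O6.

C24H36O6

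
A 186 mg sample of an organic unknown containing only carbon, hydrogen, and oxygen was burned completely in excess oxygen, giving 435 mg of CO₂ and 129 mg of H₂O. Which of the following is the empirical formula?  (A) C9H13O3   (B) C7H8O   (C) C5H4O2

(A) C9H13O3

mol C = 0.435 g CO₂ ÷ 44.009 g/mol = 0.009884 mol
mol H = 2 × 0.129 g H₂O ÷ 18.015 g/mol = 0.01432 mol
mass O = 0.186 − (0.1187 + 0.01444) = 0.05284 g → mol O = 0.05284 ÷ 15.999 = 0.003303 mol
Divide by the smallest (0.003303 mol): C 2.993, H 4.336, O 1.000
Multiplying each by 3 gives whole numbers: C 8.98, H 13.01, O 3.00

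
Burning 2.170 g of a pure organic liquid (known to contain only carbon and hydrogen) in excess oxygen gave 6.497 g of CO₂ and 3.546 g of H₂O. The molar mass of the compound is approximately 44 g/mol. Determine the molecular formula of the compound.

mol C = 6.497 g CO₂ ÷ 44.009 g/mol = 0.14763 mol
mol H = 2 × 3.546 g H₂O ÷ 18.015 g/mol = 0.39367 mol
Divide by the smallest (0.14763 mol): C 1.000, H 2.667
Multiplying each by 3 gives whole numbers: C 3.00, H 8.00
Empirical formula: C3H8
Empirical-formula mass = 44.10 g/mol; 44 ÷ 44.10 ≈ 1, so the molecular formula is C3H8.

C3H8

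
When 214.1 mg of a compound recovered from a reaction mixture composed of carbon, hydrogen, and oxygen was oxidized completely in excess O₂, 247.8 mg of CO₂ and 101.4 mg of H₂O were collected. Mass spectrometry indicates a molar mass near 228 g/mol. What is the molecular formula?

mol C = 0.2478 g CO₂ ÷ 44.009 g/mol = 0.0056307 mol
mol H = 2 × 0.1014 g H₂O ÷ 18.015 g/mol = 0.011257 mol
mass O = 0.2141 − (0.067630 + 0.011347) = 0.13512 g → mol O = 0.13512 ÷ 15.999 = 0.0084457 mol
Divide by the smallest (0.0056307 mol): C 1.000, H 1.999, O 1.500
Multiplying each by 2 gives whole numbers: C 2.00, H 4.00, O 3.00
Empirical formula: C2H4O3
Empirical-formula mass = 76.05 g/mol; 228 ÷ 76.05 ≈ 3, so the molecular formula is C6H12O9.

C6H12O9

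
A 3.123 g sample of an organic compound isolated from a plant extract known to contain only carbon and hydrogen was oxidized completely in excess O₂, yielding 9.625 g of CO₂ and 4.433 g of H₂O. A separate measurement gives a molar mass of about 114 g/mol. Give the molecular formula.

mol C = 9.625 g CO₂ ÷ 44.009 g/mol = 0.21871 mol
mol H = 2 × 4.433 g H₂O ÷ 18.015 g/mol = 0.49215 mol
Divide by the smallest (0.21871 mol): C 1.000, H 2.250
Multiplying each by 4 gives whole numbers: C 4.00, H 9.00
Empirical formula: C4H9
Empirical-formula mass = 57.12 g/mol; 114 ÷ 57.12 ≈ 2, so the molecular formula is C8H18.

C8H18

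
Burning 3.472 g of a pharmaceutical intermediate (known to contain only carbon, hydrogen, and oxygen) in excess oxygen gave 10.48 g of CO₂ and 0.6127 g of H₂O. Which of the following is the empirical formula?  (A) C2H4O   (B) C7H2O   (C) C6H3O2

mol C = 10.48 g CO₂ ÷ 44.009 g/mol = 0.23813 mol
mol H = 2 × 0.6127 g H₂O ÷ 18.015 g/mol = 0.068021 mol
mass O = 3.472 − (2.8602 + 0.068565) = 0.54322 g → mol O = 0.54322 ÷ 15.999 = 0.033953 mol
Divide by the smallest (0.033953 mol): C 7.014, H 2.003, O 1.000

(B) C7H2O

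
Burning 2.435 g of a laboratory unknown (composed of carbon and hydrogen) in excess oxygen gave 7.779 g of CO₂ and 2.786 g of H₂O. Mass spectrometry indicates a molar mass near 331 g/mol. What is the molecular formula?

mol C = 7.779 g CO₂ ÷ 44.009 g/mol = 0.17676 mol
mol H = 2 × 2.786 g H₂O ÷ 18.015 g/mol = 0.30930 mol
Divide by the smallest (0.17676 mol): C 1.000, H 1.750
Multiplying each by 4 gives whole numbers: C 4.00, H 7.00
Empirical formula: C4H7
Empirical-formula mass = 55.10 g/mol; 331 ÷ 55.10 ≈ 6, so the molecular formula is C24H42.

C24H42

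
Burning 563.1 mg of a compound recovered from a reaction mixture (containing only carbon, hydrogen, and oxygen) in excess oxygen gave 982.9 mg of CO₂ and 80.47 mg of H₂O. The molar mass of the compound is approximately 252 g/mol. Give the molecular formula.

C10H4O8

mol C = 0.9829 g CO₂ ÷ 44.009 g/mol = 0.022334 mol
mol H = 2 × 0.08047 g H₂O ÷ 18.015 g/mol = 0.0089337 mol
mass O = 0.5631 − (0.26825 + 0.0090051) = 0.28584 g → mol O = 0.28584 ÷ 15.999 = 0.017866 mol
Divide by the smallest (0.0089337 mol): C 2.500, H 1.000, O 2.000
Multiplying each by 2 gives whole numbers: C 5.00, H 2.00, O 4.00
Empirical formula: C5H2O4
Empirical-formula mass = 126.07 g/mol; 252 ÷ 126.07 ≈ 2, so the molecular formula is C10H4O8.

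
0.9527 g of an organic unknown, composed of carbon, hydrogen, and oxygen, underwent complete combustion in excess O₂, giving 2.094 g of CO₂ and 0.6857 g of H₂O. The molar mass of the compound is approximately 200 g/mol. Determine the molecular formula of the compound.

mol C = 2.094 g CO₂ ÷ 44.009 g/mol = 0.047581 mol
mol H = 2 × 0.6857 g H₂O ÷ 18.015 g/mol = 0.076125 mol
mass O = 0.9527 − (0.57150 + 0.076734) = 0.30447 g → mol O = 0.30447 ÷ 15.999 = 0.019030 mol
Divide by the smallest (0.019030 mol): C 2.500, H 4.000, O 1.000
Multiplying each by 2 gives whole numbers: C 5.00, H 8.00, O 2.00
Empirical formula: C5H8O2
Empirical-formula mass = 100.12 g/mol; 200 ÷ 100.12 ≈ 2, so the molecular formula is C10H16O4.

C10H16O4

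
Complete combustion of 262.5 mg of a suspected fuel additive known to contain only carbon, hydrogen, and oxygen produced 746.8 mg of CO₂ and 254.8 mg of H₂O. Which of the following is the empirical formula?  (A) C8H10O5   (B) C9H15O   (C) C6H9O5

mol C = 0.7468 g CO₂ ÷ 44.009 g/mol = 0.016969 mol
mol H = 2 × 0.2548 g H₂O ÷ 18.015 g/mol = 0.028288 mol
mass O = 0.2625 − (0.20382 + 0.028514) = 0.030168 g → mol O = 0.030168 ÷ 15.999 = 0.0018856 mol
Divide by the smallest (0.0018856 mol): C 8.999, H 15.002, O 1.000

(B) C9H15O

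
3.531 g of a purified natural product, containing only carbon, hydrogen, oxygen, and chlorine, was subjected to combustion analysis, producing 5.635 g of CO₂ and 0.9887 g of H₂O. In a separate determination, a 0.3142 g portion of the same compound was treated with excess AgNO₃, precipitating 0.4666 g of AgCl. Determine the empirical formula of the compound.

C7H6Cl2O2

mol C = 5.635 g CO₂ ÷ 44.009 g/mol = 0.12804 mol
mol H = 2 × 0.9887 g H₂O ÷ 18.015 g/mol = 0.10976 mol
From the AgCl data: mol Cl per gram of compound = (0.4666 ÷ 143.318) ÷ 0.3142 = 0.010362 mol/g, so in the 3.531 g combustion sample mol Cl = 0.036588 mol
mass O = 3.531 − (1.5379 + 0.11064 + 1.2970) = 0.58541 g → mol O = 0.58541 ÷ 15.999 = 0.036590 mol
Divide by the smallest (0.036588 mol): C 3.500, H 3.000, Cl 1.000, O 1.000
Multiplying each by 2 gives whole numbers: C 7.00, H 6.00, Cl 2.00, O 2.00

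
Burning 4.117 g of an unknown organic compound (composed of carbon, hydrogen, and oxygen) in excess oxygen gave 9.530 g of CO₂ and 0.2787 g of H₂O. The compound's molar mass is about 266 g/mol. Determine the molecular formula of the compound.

C14H2O6

mol C = 9.530 g CO₂ ÷ 44.009 g/mol = 0.21655 mol
mol H = 2 × 0.2787 g H₂O ÷ 18.015 g/mol = 0.030941 mol
mass O = 4.117 − (2.6009 + 0.031188) = 1.4849 g → mol O = 1.4849 ÷ 15.999 = 0.092810 mol
Divide by the smallest (0.030941 mol): C 6.999, H 1.000, O 3.000
Empirical formula: C7HO3
Empirical-formula mass = 133.08 g/mol; 266 ÷ 133.08 ≈ 2, so the molecular formula is C14H2O6.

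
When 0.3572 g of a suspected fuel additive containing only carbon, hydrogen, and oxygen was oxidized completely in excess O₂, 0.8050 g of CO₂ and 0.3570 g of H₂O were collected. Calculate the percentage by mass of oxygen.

mol C = 0.8050 g CO₂ ÷ 44.009 g/mol = 0.018292 mol
mol H = 2 × 0.3570 g H₂O ÷ 18.015 g/mol = 0.039634 mol
mass O = 0.3572 − (0.21970 + 0.039951) = 0.097548 g → mol O = 0.097548 ÷ 15.999 = 0.0060971 mol
mass % O = 0.097548 g ÷ 0.3572 g × 100%

27.31%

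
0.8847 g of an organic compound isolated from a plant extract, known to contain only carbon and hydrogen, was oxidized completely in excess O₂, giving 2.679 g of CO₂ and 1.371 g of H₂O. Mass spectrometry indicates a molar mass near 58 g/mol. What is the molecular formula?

mol C = 2.679 g CO₂ ÷ 44.009 g/mol = 0.060874 mol
mol H = 2 × 1.371 g H₂O ÷ 18.015 g/mol = 0.15221 mol
Divide by the smallest (0.060874 mol): C 1.000, H 2.500
Multiplying each by 2 gives whole numbers: C 2.00, H 5.00
Empirical formula: C2H5
Empirical-formula mass = 29.06 g/mol; 58 ÷ 29.06 ≈ 2, so the molecular formula is C4H10.

C4H10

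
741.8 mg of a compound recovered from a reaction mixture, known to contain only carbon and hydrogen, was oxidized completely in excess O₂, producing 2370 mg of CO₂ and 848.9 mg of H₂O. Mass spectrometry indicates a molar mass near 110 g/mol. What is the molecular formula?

mol C = 2.370 g CO₂ ÷ 44.009 g/mol = 0.053853 mol
mol H = 2 × 0.8489 g H₂O ÷ 18.015 g/mol = 0.094244 mol
Divide by the smallest (0.053853 mol): C 1.000, H 1.750
Multiplying each by 4 gives whole numbers: C 4.00, H 7.00
Empirical formula: C4H7
Empirical-formula mass = 55.10 g/mol; 110 ÷ 55.10 ≈ 2, so the molecular formula is C8H14.

C8H14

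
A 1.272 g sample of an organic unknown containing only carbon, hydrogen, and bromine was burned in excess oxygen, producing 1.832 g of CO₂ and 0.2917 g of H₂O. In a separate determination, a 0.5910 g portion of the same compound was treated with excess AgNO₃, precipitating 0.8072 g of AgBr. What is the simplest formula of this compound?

C9H7Br2

mol C = 1.832 g CO₂ ÷ 44.009 g/mol = 0.041628 mol
mol H = 2 × 0.2917 g H₂O ÷ 18.015 g/mol = 0.032384 mol
From the AgBr data: mol Br per gram of compound = (0.8072 ÷ 187.772) ÷ 0.5910 = 0.0072738 mol/g, so in the 1.272 g combustion sample mol Br = 0.0092523 mol
Divide by the smallest (0.0092523 mol): C 4.499, H 3.500, Br 1.000
Multiplying each by 2 gives whole numbers: C 9.00, H 7.00, Br 2.00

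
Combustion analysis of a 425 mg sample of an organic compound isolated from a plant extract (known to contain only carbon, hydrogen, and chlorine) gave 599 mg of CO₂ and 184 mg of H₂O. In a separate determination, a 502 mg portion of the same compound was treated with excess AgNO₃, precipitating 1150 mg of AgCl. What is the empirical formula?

C2H3Cl

mol C = 0.599 g CO₂ ÷ 44.009 g/mol = 0.01361 mol
mol H = 2 × 0.184 g H₂O ÷ 18.015 g/mol = 0.02043 mol
From the AgCl data: mol Cl per gram of compound = (1.15 ÷ 143.318) ÷ 0.502 = 0.01598 mol/g, so in the 0.425 g combustion sample mol Cl = 0.006793 mol
Divide by the smallest (0.006793 mol): C 2.004, H 3.007, Cl 1.000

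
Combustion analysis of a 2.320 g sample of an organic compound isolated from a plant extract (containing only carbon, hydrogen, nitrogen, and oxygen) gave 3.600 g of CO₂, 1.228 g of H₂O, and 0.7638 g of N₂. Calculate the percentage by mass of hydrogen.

5.92%

mol C = 3.600 g CO₂ ÷ 44.009 g/mol = 0.081801 mol
mol H = 2 × 1.228 g H₂O ÷ 18.015 g/mol = 0.13633 mol
mol N = 2 × 0.7638 g N₂ ÷ 28.014 g/mol = 0.054530 mol
mass O = 2.320 − (0.98252 + 0.13742 + 0.76380) = 0.43626 g → mol O = 0.43626 ÷ 15.999 = 0.027268 mol
mass % H = 0.13742 g ÷ 2.320 g × 100%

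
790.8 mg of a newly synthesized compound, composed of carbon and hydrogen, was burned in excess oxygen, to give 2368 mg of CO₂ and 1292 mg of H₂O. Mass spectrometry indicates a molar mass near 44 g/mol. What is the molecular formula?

C3H8

mol C = 2.368 g CO₂ ÷ 44.009 g/mol = 0.053807 mol
mol H = 2 × 1.292 g H₂O ÷ 18.015 g/mol = 0.14344 mol
Divide by the smallest (0.053807 mol): C 1.000, H 2.666
Multiplying each by 3 gives whole numbers: C 3.00, H 8.00
Empirical formula: C3H8
Empirical-formula mass = 44.10 g/mol; 44 ÷ 44.10 ≈ 1, so the molecular formula is C3H8.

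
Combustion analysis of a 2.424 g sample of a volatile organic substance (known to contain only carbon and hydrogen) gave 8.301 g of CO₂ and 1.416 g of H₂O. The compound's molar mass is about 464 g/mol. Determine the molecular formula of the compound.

mol C = 8.301 g CO₂ ÷ 44.009 g/mol = 0.18862 mol
mol H = 2 × 1.416 g H₂O ÷ 18.015 g/mol = 0.15720 mol
Divide by the smallest (0.15720 mol): C 1.200, H 1.000
Multiplying each by 5 gives whole numbers: C 6.00, H 5.00
Empirical formula: C6H5
Empirical-formula mass = 77.11 g/mol; 464 ÷ 77.11 ≈ 6, so the molecular formula is C36H30.

C36H30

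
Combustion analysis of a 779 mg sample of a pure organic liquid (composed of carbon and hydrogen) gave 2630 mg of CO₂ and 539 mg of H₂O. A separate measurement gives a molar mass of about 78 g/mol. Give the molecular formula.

mol C = 2.63 g CO₂ ÷ 44.009 g/mol = 0.05976 mol
mol H = 2 × 0.539 g H₂O ÷ 18.015 g/mol = 0.05984 mol
Divide by the smallest (0.05976 mol): C 1.000, H 1.001
Empirical formula: CH
Empirical-formula mass = 13.02 g/mol; 78 ÷ 13.02 ≈ 6, so the molecular formula is C6H6.

C6H6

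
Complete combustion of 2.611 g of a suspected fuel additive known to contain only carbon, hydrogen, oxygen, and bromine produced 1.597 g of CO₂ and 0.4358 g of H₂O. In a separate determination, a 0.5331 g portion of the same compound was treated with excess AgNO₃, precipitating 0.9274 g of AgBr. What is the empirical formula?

C3H4Br2O

mol C = 1.597 g CO₂ ÷ 44.009 g/mol = 0.036288 mol
mol H = 2 × 0.4358 g H₂O ÷ 18.015 g/mol = 0.048382 mol
From the AgBr data: mol Br per gram of compound = (0.9274 ÷ 187.772) ÷ 0.5331 = 0.0092646 mol/g, so in the 2.611 g combustion sample mol Br = 0.024190 mol
mass O = 2.611 − (0.43586 + 0.048769 + 1.9329) = 0.19350 g → mol O = 0.19350 ÷ 15.999 = 0.012095 mol
Divide by the smallest (0.012095 mol): C 3.000, H 4.000, Br 2.000, O 1.000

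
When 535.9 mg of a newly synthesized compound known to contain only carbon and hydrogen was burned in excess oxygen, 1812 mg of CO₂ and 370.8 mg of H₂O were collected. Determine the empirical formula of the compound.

CH

mol C = 1.812 g CO₂ ÷ 44.009 g/mol = 0.041173 mol
mol H = 2 × 0.3708 g H₂O ÷ 18.015 g/mol = 0.041166 mol
Divide by the smallest (0.041166 mol): C 1.000, H 1.000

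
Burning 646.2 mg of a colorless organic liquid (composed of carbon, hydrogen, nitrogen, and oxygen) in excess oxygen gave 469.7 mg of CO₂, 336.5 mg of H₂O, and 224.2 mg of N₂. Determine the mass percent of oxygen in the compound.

39.64%

mol C = 0.4697 g CO₂ ÷ 44.009 g/mol = 0.010673 mol
mol H = 2 × 0.3365 g H₂O ÷ 18.015 g/mol = 0.037358 mol
mol N = 2 × 0.2242 g N₂ ÷ 28.014 g/mol = 0.016006 mol
mass O = 0.6462 − (0.12819 + 0.037657 + 0.22420) = 0.25615 g → mol O = 0.25615 ÷ 15.999 = 0.016011 mol
mass % O = 0.25615 g ÷ 0.6462 g × 100%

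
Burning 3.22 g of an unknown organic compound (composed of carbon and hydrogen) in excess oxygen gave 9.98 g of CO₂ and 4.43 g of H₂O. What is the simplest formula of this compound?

C6H13

mol C = 9.98 g CO₂ ÷ 44.009 g/mol = 0.2268 mol
mol H = 2 × 4.43 g H₂O ÷ 18.015 g/mol = 0.4918 mol
Divide by the smallest (0.2268 mol): C 1.000, H 2.169
Multiplying each by 6 gives whole numbers: C 6.00, H 13.01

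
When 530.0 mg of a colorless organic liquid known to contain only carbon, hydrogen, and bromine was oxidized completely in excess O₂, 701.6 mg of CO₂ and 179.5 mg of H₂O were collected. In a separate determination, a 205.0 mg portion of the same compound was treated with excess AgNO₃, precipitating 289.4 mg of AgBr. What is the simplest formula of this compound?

C4H5Br

mol C = 0.7016 g CO₂ ÷ 44.009 g/mol = 0.015942 mol
mol H = 2 × 0.1795 g H₂O ÷ 18.015 g/mol = 0.019928 mol
From the AgBr data: mol Br per gram of compound = (0.2894 ÷ 187.772) ÷ 0.2050 = 0.0075182 mol/g, so in the 0.5300 g combustion sample mol Br = 0.0039846 mol
Divide by the smallest (0.0039846 mol): C 4.001, H 5.001, Br 1.000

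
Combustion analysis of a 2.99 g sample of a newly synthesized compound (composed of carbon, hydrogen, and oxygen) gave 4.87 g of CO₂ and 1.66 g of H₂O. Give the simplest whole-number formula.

C6H10O5

mol C = 4.87 g CO₂ ÷ 44.009 g/mol = 0.1107 mol
mol H = 2 × 1.66 g H₂O ÷ 18.015 g/mol = 0.1843 mol
mass O = 2.99 − (1.329 + 0.1858) = 1.475 g → mol O = 1.475 ÷ 15.999 = 0.09220 mol
Divide by the smallest (0.09220 mol): C 1.200, H 1.999, O 1.000
Multiplying each by 5 gives whole numbers: C 6.00, H 9.99, O 5.00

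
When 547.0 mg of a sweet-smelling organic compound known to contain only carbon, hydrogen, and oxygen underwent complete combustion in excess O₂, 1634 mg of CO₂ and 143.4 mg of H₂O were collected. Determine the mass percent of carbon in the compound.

81.53%

mol C = 1.634 g CO₂ ÷ 44.009 g/mol = 0.037129 mol
mol H = 2 × 0.1434 g H₂O ÷ 18.015 g/mol = 0.015920 mol
mass O = 0.5470 − (0.44595 + 0.016047) = 0.084999 g → mol O = 0.084999 ÷ 15.999 = 0.0053128 mol
mass % C = 0.44595 g ÷ 0.5470 g × 100%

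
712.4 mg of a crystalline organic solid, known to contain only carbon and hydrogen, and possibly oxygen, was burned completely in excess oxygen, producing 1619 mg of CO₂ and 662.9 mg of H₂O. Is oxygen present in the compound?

mol C = 1.619 g CO₂ ÷ 44.009 g/mol = 0.036788 mol
mol H = 2 × 0.6629 g H₂O ÷ 18.015 g/mol = 0.073594 mol
C and H account for only 0.51604 g of the 0.7124 g sample; the remaining 0.19636 g must be oxygen.

yes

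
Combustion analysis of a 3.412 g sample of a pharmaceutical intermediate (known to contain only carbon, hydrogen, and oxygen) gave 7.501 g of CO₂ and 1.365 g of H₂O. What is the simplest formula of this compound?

mol C = 7.501 g CO₂ ÷ 44.009 g/mol = 0.17044 mol
mol H = 2 × 1.365 g H₂O ÷ 18.015 g/mol = 0.15154 mol
mass O = 3.412 − (2.0472 + 0.15275) = 1.2121 g → mol O = 1.2121 ÷ 15.999 = 0.075759 mol
Divide by the smallest (0.075759 mol): C 2.250, H 2.000, O 1.000
Multiplying each by 4 gives whole numbers: C 9.00, H 8.00, O 4.00

C9H8O4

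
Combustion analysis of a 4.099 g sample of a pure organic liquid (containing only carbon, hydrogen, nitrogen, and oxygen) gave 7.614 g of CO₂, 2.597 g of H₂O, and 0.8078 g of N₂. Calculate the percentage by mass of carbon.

50.70%

mol C = 7.614 g CO₂ ÷ 44.009 g/mol = 0.17301 mol
mol H = 2 × 2.597 g H₂O ÷ 18.015 g/mol = 0.28832 mol
mol N = 2 × 0.8078 g N₂ ÷ 28.014 g/mol = 0.057671 mol
mass O = 4.099 − (2.0780 + 0.29062 + 0.80780) = 0.92255 g → mol O = 0.92255 ÷ 15.999 = 0.057663 mol
mass % C = 2.0780 g ÷ 4.099 g × 100%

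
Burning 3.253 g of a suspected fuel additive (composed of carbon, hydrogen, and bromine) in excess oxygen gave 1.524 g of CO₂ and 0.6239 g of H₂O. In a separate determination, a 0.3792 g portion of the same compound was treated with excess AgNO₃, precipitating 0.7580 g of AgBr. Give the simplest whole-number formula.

mol C = 1.524 g CO₂ ÷ 44.009 g/mol = 0.034629 mol
mol H = 2 × 0.6239 g H₂O ÷ 18.015 g/mol = 0.069265 mol
From the AgBr data: mol Br per gram of compound = (0.7580 ÷ 187.772) ÷ 0.3792 = 0.010646 mol/g, so in the 3.253 g combustion sample mol Br = 0.034630 mol
Divide by the smallest (0.034629 mol): C 1.000, H 2.000, Br 1.000

CH2Br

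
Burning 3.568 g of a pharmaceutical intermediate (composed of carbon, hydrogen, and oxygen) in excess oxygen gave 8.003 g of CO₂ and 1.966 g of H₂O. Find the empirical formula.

mol C = 8.003 g CO₂ ÷ 44.009 g/mol = 0.18185 mol
mol H = 2 × 1.966 g H₂O ÷ 18.015 g/mol = 0.21826 mol
mass O = 3.568 − (2.1842 + 0.22001) = 1.1638 g → mol O = 1.1638 ÷ 15.999 = 0.072742 mol
Divide by the smallest (0.072742 mol): C 2.500, H 3.000, O 1.000
Multiplying each by 2 gives whole numbers: C 5.00, H 6.00, O 2.00

C5H6O2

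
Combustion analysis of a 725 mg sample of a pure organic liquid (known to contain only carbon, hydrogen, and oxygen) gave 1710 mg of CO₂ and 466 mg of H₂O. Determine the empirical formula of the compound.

C3H4O

mol C = 1.71 g CO₂ ÷ 44.009 g/mol = 0.03886 mol
mol H = 2 × 0.466 g H₂O ÷ 18.015 g/mol = 0.05173 mol
mass O = 0.725 − (0.4667 + 0.05215) = 0.2062 g → mol O = 0.2062 ÷ 15.999 = 0.01289 mol
Divide by the smallest (0.01289 mol): C 3.015, H 4.015, O 1.000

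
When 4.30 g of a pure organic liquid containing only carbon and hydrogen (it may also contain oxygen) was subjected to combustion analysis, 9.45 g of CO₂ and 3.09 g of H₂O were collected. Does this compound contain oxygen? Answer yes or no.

mol C = 9.45 g CO₂ ÷ 44.009 g/mol = 0.2147 mol
mol H = 2 × 3.09 g H₂O ÷ 18.015 g/mol = 0.3430 mol
C and H account for only 2.925 g of the 4.30 g sample; the remaining 1.375 g must be oxygen.

yes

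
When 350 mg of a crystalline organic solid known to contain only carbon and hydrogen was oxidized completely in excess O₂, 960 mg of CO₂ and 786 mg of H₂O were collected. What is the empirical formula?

mol C = 0.960 g CO₂ ÷ 44.009 g/mol = 0.02181 mol
mol H = 2 × 0.786 g H₂O ÷ 18.015 g/mol = 0.08726 mol
Divide by the smallest (0.02181 mol): C 1.000, H 4.000

CH4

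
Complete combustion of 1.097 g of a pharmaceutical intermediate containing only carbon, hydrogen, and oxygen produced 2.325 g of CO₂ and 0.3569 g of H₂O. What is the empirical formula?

mol C = 2.325 g CO₂ ÷ 44.009 g/mol = 0.052830 mol
mol H = 2 × 0.3569 g H₂O ÷ 18.015 g/mol = 0.039623 mol
mass O = 1.097 − (0.63454 + 0.039940) = 0.42252 g → mol O = 0.42252 ÷ 15.999 = 0.026409 mol
Divide by the smallest (0.026409 mol): C 2.000, H 1.500, O 1.000
Multiplying each by 2 gives whole numbers: C 4.00, H 3.00, O 2.00

C4H3O2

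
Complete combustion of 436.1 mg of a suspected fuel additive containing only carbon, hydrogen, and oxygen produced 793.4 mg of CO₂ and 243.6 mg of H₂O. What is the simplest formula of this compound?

mol C = 0.7934 g CO₂ ÷ 44.009 g/mol = 0.018028 mol
mol H = 2 × 0.2436 g H₂O ÷ 18.015 g/mol = 0.027044 mol
mass O = 0.4361 − (0.21654 + 0.027260) = 0.19230 g → mol O = 0.19230 ÷ 15.999 = 0.012020 mol
Divide by the smallest (0.012020 mol): C 1.500, H 2.250, O 1.000
Multiplying each by 4 gives whole numbers: C 6.00, H 9.00, O 4.00

C6H9O4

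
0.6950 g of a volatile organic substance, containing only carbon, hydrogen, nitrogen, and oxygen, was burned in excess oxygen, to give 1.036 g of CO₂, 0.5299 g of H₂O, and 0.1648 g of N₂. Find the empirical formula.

C2H5NO

mol C = 1.036 g CO₂ ÷ 44.009 g/mol = 0.023541 mol
mol H = 2 × 0.5299 g H₂O ÷ 18.015 g/mol = 0.058829 mol
mol N = 2 × 0.1648 g N₂ ÷ 28.014 g/mol = 0.011766 mol
mass O = 0.6950 − (0.28275 + 0.059299 + 0.16480) = 0.18815 g → mol O = 0.18815 ÷ 15.999 = 0.011760 mol
Divide by the smallest (0.011760 mol): C 2.002, H 5.002, N 1.000, O 1.000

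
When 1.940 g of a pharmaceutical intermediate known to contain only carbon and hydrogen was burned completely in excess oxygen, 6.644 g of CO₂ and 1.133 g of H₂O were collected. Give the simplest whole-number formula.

C6H5

mol C = 6.644 g CO₂ ÷ 44.009 g/mol = 0.15097 mol
mol H = 2 × 1.133 g H₂O ÷ 18.015 g/mol = 0.12578 mol
Divide by the smallest (0.12578 mol): C 1.200, H 1.000
Multiplying each by 5 gives whole numbers: C 6.00, H 5.00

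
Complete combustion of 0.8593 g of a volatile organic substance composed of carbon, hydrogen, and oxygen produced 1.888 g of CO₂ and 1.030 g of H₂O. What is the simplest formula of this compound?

mol C = 1.888 g CO₂ ÷ 44.009 g/mol = 0.042900 mol
mol H = 2 × 1.030 g H₂O ÷ 18.015 g/mol = 0.11435 mol
mass O = 0.8593 − (0.51528 + 0.11526) = 0.22876 g → mol O = 0.22876 ÷ 15.999 = 0.014298 mol
Divide by the smallest (0.014298 mol): C 3.000, H 7.997, O 1.000

C3H8O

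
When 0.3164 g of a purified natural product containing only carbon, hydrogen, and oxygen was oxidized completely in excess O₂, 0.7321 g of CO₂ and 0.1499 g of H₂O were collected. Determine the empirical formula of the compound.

mol C = 0.7321 g CO₂ ÷ 44.009 g/mol = 0.016635 mol
mol H = 2 × 0.1499 g H₂O ÷ 18.015 g/mol = 0.016642 mol
mass O = 0.3164 − (0.19981 + 0.016775) = 0.099819 g → mol O = 0.099819 ÷ 15.999 = 0.0062391 mol
Divide by the smallest (0.0062391 mol): C 2.666, H 2.667, O 1.000
Multiplying each by 3 gives whole numbers: C 8.00, H 8.00, O 3.00

C8H8O3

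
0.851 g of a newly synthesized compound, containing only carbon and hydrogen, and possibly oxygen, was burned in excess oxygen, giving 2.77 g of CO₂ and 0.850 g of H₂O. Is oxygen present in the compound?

no

mol C = 2.77 g CO₂ ÷ 44.009 g/mol = 0.06294 mol
mol H = 2 × 0.850 g H₂O ÷ 18.015 g/mol = 0.09437 mol
C and H together account for 0.8511 g — essentially the entire 0.851 g sample — so the compound contains no oxygen.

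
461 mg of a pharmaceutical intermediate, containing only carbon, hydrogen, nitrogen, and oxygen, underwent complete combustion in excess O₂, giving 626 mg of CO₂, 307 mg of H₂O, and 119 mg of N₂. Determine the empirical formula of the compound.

C5H12N3O3

mol C = 0.626 g CO₂ ÷ 44.009 g/mol = 0.01422 mol
mol H = 2 × 0.307 g H₂O ÷ 18.015 g/mol = 0.03408 mol
mol N = 2 × 0.119 g N₂ ÷ 28.014 g/mol = 0.008496 mol
mass O = 0.461 − (0.1708 + 0.03436 + 0.1190) = 0.1368 g → mol O = 0.1368 ÷ 15.999 = 0.008550 mol
Divide by the smallest (0.008496 mol): C 1.674, H 4.012, N 1.000, O 1.006
Multiplying each by 3 gives whole numbers: C 5.02, H 12.04, N 3.00, O 3.02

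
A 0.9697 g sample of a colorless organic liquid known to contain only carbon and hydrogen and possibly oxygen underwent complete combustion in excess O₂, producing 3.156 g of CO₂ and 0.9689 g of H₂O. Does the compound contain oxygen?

no

mol C = 3.156 g CO₂ ÷ 44.009 g/mol = 0.071713 mol
mol H = 2 × 0.9689 g H₂O ÷ 18.015 g/mol = 0.10757 mol
C and H together account for 0.96977 g — essentially the entire 0.9697 g sample — so the compound contains no oxygen.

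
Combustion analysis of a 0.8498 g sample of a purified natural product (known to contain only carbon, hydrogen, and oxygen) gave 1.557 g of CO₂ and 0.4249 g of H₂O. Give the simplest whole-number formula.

mol C = 1.557 g CO₂ ÷ 44.009 g/mol = 0.035379 mol
mol H = 2 × 0.4249 g H₂O ÷ 18.015 g/mol = 0.047172 mol
mass O = 0.8498 − (0.42494 + 0.047549) = 0.37731 g → mol O = 0.37731 ÷ 15.999 = 0.023583 mol
Divide by the smallest (0.023583 mol): C 1.500, H 2.000, O 1.000
Multiplying each by 2 gives whole numbers: C 3.00, H 4.00, O 2.00

C3H4O2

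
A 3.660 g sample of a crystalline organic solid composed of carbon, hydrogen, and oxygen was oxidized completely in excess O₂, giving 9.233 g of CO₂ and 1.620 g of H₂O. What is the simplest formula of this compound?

mol C = 9.233 g CO₂ ÷ 44.009 g/mol = 0.20980 mol
mol H = 2 × 1.620 g H₂O ÷ 18.015 g/mol = 0.17985 mol
mass O = 3.660 − (2.5199 + 0.18129) = 0.95883 g → mol O = 0.95883 ÷ 15.999 = 0.059930 mol
Divide by the smallest (0.059930 mol): C 3.501, H 3.001, O 1.000
Multiplying each by 2 gives whole numbers: C 7.00, H 6.00, O 2.00

C7H6O2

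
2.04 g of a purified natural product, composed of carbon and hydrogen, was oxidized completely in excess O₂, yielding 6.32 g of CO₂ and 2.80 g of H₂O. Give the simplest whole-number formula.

mol C = 6.32 g CO₂ ÷ 44.009 g/mol = 0.1436 mol
mol H = 2 × 2.80 g H₂O ÷ 18.015 g/mol = 0.3109 mol
Divide by the smallest (0.1436 mol): C 1.000, H 2.165
Multiplying each by 6 gives whole numbers: C 6.00, H 12.99

C6H13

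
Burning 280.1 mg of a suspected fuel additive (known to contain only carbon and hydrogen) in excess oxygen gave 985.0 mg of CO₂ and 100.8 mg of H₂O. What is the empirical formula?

mol C = 0.9850 g CO₂ ÷ 44.009 g/mol = 0.022382 mol
mol H = 2 × 0.1008 g H₂O ÷ 18.015 g/mol = 0.011191 mol
Divide by the smallest (0.011191 mol): C 2.000, H 1.000

C2H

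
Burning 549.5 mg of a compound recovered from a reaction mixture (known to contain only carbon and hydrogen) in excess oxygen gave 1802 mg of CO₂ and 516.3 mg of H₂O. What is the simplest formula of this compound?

C5H7

mol C = 1.802 g CO₂ ÷ 44.009 g/mol = 0.040946 mol
mol H = 2 × 0.5163 g H₂O ÷ 18.015 g/mol = 0.057319 mol
Divide by the smallest (0.040946 mol): C 1.000, H 1.400
Multiplying each by 5 gives whole numbers: C 5.00, H 7.00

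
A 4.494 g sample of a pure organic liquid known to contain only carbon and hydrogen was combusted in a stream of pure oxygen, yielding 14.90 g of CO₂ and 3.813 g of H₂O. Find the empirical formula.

C4H5

mol C = 14.90 g CO₂ ÷ 44.009 g/mol = 0.33857 mol
mol H = 2 × 3.813 g H₂O ÷ 18.015 g/mol = 0.42331 mol
Divide by the smallest (0.33857 mol): C 1.000, H 1.250
Multiplying each by 4 gives whole numbers: C 4.00, H 5.00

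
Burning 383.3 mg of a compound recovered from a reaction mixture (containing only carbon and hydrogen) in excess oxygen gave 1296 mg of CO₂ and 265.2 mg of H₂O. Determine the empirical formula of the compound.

CH

mol C = 1.296 g CO₂ ÷ 44.009 g/mol = 0.029449 mol
mol H = 2 × 0.2652 g H₂O ÷ 18.015 g/mol = 0.029442 mol
Divide by the smallest (0.029442 mol): C 1.000, H 1.000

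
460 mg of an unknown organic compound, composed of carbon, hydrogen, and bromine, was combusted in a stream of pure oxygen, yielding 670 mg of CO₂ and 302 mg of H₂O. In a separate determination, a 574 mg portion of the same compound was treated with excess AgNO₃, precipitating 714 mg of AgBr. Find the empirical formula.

mol C = 0.670 g CO₂ ÷ 44.009 g/mol = 0.01522 mol
mol H = 2 × 0.302 g H₂O ÷ 18.015 g/mol = 0.03353 mol
From the AgBr data: mol Br per gram of compound = (0.714 ÷ 187.772) ÷ 0.574 = 0.006625 mol/g, so in the 0.460 g combustion sample mol Br = 0.003047 mol
Divide by the smallest (0.003047 mol): C 4.996, H 11.002, Br 1.000

C5H11Br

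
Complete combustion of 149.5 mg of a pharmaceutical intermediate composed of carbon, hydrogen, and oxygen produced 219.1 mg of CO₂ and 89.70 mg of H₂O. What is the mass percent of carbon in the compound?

mol C = 0.2191 g CO₂ ÷ 44.009 g/mol = 0.0049785 mol
mol H = 2 × 0.08970 g H₂O ÷ 18.015 g/mol = 0.0099584 mol
mass O = 0.1495 − (0.059797 + 0.010038) = 0.079665 g → mol O = 0.079665 ÷ 15.999 = 0.0049794 mol
mass % C = 0.059797 g ÷ 0.1495 g × 100%

40.00%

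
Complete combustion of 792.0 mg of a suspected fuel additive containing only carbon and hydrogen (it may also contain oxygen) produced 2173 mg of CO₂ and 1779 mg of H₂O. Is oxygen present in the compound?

no

mol C = 2.173 g CO₂ ÷ 44.009 g/mol = 0.049376 mol
mol H = 2 × 1.779 g H₂O ÷ 18.015 g/mol = 0.19750 mol
C and H together account for 0.79214 g — essentially the entire 0.7920 g sample — so the compound contains no oxygen.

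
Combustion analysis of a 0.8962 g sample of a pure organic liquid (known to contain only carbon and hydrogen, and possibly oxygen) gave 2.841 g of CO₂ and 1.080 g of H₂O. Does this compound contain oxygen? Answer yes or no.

no

mol C = 2.841 g CO₂ ÷ 44.009 g/mol = 0.064555 mol
mol H = 2 × 1.080 g H₂O ÷ 18.015 g/mol = 0.11990 mol
C and H together account for 0.89623 g — essentially the entire 0.8962 g sample — so the compound contains no oxygen.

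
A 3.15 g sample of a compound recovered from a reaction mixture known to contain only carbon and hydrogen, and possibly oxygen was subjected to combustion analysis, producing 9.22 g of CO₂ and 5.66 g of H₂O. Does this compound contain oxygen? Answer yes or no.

no

mol C = 9.22 g CO₂ ÷ 44.009 g/mol = 0.2095 mol
mol H = 2 × 5.66 g H₂O ÷ 18.015 g/mol = 0.6284 mol
C and H together account for 3.150 g — essentially the entire 3.15 g sample — so the compound contains no oxygen.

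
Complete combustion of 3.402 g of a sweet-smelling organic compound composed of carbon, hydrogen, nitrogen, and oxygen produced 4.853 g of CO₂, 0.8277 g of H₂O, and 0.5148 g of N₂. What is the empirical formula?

mol C = 4.853 g CO₂ ÷ 44.009 g/mol = 0.11027 mol
mol H = 2 × 0.8277 g H₂O ÷ 18.015 g/mol = 0.091890 mol
mol N = 2 × 0.5148 g N₂ ÷ 28.014 g/mol = 0.036753 mol
mass O = 3.402 − (1.3245 + 0.092625 + 0.51480) = 1.4701 g → mol O = 1.4701 ÷ 15.999 = 0.091886 mol
Divide by the smallest (0.036753 mol): C 3.000, H 2.500, N 1.000, O 2.500
Multiplying each by 2 gives whole numbers: C 6.00, H 5.00, N 2.00, O 5.00

C6H5N2O5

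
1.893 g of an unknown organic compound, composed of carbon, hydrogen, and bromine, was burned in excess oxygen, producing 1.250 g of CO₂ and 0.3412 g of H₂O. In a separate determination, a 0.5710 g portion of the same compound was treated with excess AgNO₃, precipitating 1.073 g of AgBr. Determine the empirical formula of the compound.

mol C = 1.250 g CO₂ ÷ 44.009 g/mol = 0.028403 mol
mol H = 2 × 0.3412 g H₂O ÷ 18.015 g/mol = 0.037880 mol
From the AgBr data: mol Br per gram of compound = (1.073 ÷ 187.772) ÷ 0.5710 = 0.010008 mol/g, so in the 1.893 g combustion sample mol Br = 0.018945 mol
Divide by the smallest (0.018945 mol): C 1.499, H 1.999, Br 1.000
Multiplying each by 2 gives whole numbers: C 3.00, H 4.00, Br 2.00

C3H4Br2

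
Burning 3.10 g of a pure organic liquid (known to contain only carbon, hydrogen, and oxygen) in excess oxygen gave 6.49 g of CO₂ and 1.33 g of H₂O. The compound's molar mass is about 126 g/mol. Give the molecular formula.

C6H6O3

mol C = 6.49 g CO₂ ÷ 44.009 g/mol = 0.1475 mol
mol H = 2 × 1.33 g H₂O ÷ 18.015 g/mol = 0.1477 mol
mass O = 3.10 − (1.771 + 0.1488) = 1.180 g → mol O = 1.180 ÷ 15.999 = 0.07375 mol
Divide by the smallest (0.07375 mol): C 2.000, H 2.002, O 1.000
Empirical formula: C2H2O
Empirical-formula mass = 42.04 g/mol; 126 ÷ 42.04 ≈ 3, so the molecular formula is C6H6O3.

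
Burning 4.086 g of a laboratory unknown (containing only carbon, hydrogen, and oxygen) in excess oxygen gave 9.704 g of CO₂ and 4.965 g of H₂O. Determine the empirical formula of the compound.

mol C = 9.704 g CO₂ ÷ 44.009 g/mol = 0.22050 mol
mol H = 2 × 4.965 g H₂O ÷ 18.015 g/mol = 0.55121 mol
mass O = 4.086 − (2.6484 + 0.55562) = 0.88195 g → mol O = 0.88195 ÷ 15.999 = 0.055126 mol
Divide by the smallest (0.055126 mol): C 4.000, H 9.999, O 1.000

C4H10O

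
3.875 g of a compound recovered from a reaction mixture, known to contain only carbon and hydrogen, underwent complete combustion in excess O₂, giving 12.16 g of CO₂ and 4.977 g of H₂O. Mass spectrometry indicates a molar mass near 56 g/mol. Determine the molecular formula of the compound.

mol C = 12.16 g CO₂ ÷ 44.009 g/mol = 0.27631 mol
mol H = 2 × 4.977 g H₂O ÷ 18.015 g/mol = 0.55254 mol
Divide by the smallest (0.27631 mol): C 1.000, H 2.000
Empirical formula: CH2
Empirical-formula mass = 14.03 g/mol; 56 ÷ 14.03 ≈ 4, so the molecular formula is C4H8.

C4H8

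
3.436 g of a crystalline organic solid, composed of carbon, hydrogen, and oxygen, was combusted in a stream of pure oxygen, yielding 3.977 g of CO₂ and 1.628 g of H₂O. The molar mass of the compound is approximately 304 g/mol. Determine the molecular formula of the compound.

mol C = 3.977 g CO₂ ÷ 44.009 g/mol = 0.090368 mol
mol H = 2 × 1.628 g H₂O ÷ 18.015 g/mol = 0.18074 mol
mass O = 3.436 − (1.0854 + 0.18218) = 2.1684 g → mol O = 2.1684 ÷ 15.999 = 0.13553 mol
Divide by the smallest (0.090368 mol): C 1.000, H 2.000, O 1.500
Multiplying each by 2 gives whole numbers: C 2.00, H 4.00, O 3.00
Empirical formula: C2H4O3
Empirical-formula mass = 76.05 g/mol; 304 ÷ 76.05 ≈ 4, so the molecular formula is C8H16O12.

C8H16O12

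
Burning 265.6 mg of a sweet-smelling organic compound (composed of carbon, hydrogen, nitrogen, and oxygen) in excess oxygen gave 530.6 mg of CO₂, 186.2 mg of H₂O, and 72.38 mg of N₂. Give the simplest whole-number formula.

mol C = 0.5306 g CO₂ ÷ 44.009 g/mol = 0.012057 mol
mol H = 2 × 0.1862 g H₂O ÷ 18.015 g/mol = 0.020672 mol
mol N = 2 × 0.07238 g N₂ ÷ 28.014 g/mol = 0.0051674 mol
mass O = 0.2656 − (0.14481 + 0.020837 + 0.072380) = 0.027571 g → mol O = 0.027571 ÷ 15.999 = 0.0017233 mol
Divide by the smallest (0.0017233 mol): C 6.996, H 11.995, N 2.999, O 1.000

C7H12N3O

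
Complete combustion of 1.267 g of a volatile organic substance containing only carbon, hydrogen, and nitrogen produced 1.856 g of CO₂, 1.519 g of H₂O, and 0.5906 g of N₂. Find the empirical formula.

CH4N

mol C = 1.856 g CO₂ ÷ 44.009 g/mol = 0.042173 mol
mol H = 2 × 1.519 g H₂O ÷ 18.015 g/mol = 0.16864 mol
mol N = 2 × 0.5906 g N₂ ÷ 28.014 g/mol = 0.042165 mol
Divide by the smallest (0.042165 mol): C 1.000, H 3.999, N 1.000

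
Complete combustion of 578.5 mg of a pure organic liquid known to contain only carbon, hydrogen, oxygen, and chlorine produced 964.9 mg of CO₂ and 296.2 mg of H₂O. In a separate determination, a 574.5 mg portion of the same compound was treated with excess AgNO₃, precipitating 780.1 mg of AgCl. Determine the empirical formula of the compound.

C4H6ClO

mol C = 0.9649 g CO₂ ÷ 44.009 g/mol = 0.021925 mol
mol H = 2 × 0.2962 g H₂O ÷ 18.015 g/mol = 0.032884 mol
From the AgCl data: mol Cl per gram of compound = (0.7801 ÷ 143.318) ÷ 0.5745 = 0.0094746 mol/g, so in the 0.5785 g combustion sample mol Cl = 0.0054810 mol
mass O = 0.5785 − (0.26334 + 0.033147 + 0.19430) = 0.087708 g → mol O = 0.087708 ÷ 15.999 = 0.0054821 mol
Divide by the smallest (0.0054810 mol): C 4.000, H 6.000, Cl 1.000, O 1.000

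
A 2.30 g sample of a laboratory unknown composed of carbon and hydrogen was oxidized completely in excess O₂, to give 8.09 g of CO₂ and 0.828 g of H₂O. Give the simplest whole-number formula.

mol C = 8.09 g CO₂ ÷ 44.009 g/mol = 0.1838 mol
mol H = 2 × 0.828 g H₂O ÷ 18.015 g/mol = 0.09192 mol
Divide by the smallest (0.09192 mol): C 2.000, H 1.000

C2H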